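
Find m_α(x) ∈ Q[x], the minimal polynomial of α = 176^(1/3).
m_α(x) = x^3 - 176

α satisfies α^3 = 176, so x^3 - 176 annihilates α. By the rational root test, a rational root p/q (in lowest terms) of x^3 - 176 would satisfy p^3 = 176 q^3, forcing q = 1 and p^3 = 176; but 176 is not a perfect cube, contradiction. A monic cubic over Q with no rational root is irreducible (any nontrivial factorization would include a linear factor). Hence x^3 - 176 is the minimal polynomial of α, and in particular [Q(α):Q] = 3.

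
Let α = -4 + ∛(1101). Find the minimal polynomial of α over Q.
m_α(x) = x^3 + 12x^2 + 48x - 1037

Set β = α + 4 = ∛(1101), so β^3 = 1101. Then (α + 4)^3 - 1101 = 0, i.e. α is a root of g(x) = (x + 4)^3 - 1101 = x^3 + 12x^2 + 48x - 1037. Since g(x) = h(x + 4) where h(x) = x^3 - 1101, and h is irreducible over Q (because 1101 is not a perfect cube, so h has no rational root, and a monic cubic with no rational root is irreducible), g is also irreducible (irreducibility is preserved under the substitution x → x + 4). Hence m_α(x) = x^3 + 12x^2 + 48x - 1037.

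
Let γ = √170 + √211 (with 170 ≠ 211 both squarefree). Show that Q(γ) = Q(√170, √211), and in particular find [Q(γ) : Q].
[Q(γ) : Q] = 4 (equivalently, Q(γ) = Q(√170, √211))

Obviously Q(γ) ⊆ Q(√170, √211), and [Q(√170, √211):Q] = 4 (since 170, 211 are distinct squarefree integers > 1 with 35870 not a perfect square). To show equality we compute the minimal polynomial of γ. From γ = √170 + √211: γ^2 = 170 + 2√(35870) + 211 = 381 + 2√(35870), so γ^2 - 381 = 2√(35870); squaring, (γ^2 - 381)^2 = 4·35870, i.e. γ^4 - 762γ^2 + 145161 - 143480 = 0, i.e. γ^4 - 762γ^2 + 1681 = 0. So γ is a root of x^4 - 762x^2 + 1681. This polynomial is irreducible over Q: it has no rational root (each ±√170 ± √211 is irrational), and any factorization into two quadratics over Q would force √(35870) ∈ Q (pairing opposite roots) or √170, √211 ∈ Q (other pairings), all impossible. Hence [Q(γ):Q] = 4 = [Q(√170, √211):Q], so Q(γ) = Q(√170, √211).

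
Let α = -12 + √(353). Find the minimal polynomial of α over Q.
m_α(x) = x^2 + 24x - 209

From α + 12 = √(353), squaring gives (α + 12)^2 = 353, i.e. α^2 + 24α + 144 = 353, so α^2 + 24α - 209 = 0. The discriminant of x^2 + 24x - 209 is (24)^2 - 4·(-209) = 576 + 836 = 1412, and 4·(353) is not a perfect square in Q since 353 is squarefree and ≠ 1. Hence x^2 + 24x - 209 is irreducible over Q and is the minimal polynomial of α.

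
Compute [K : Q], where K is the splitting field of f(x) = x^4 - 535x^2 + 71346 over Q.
[K : Q] = 4

Solving the quadratic in x^2: x^2 = (535 ± √(535^2 - 4·71346))/2 = (535 ± √841)/2 = (535 ± 29)/2, giving x^2 = 282 or x^2 = 253. So f(x) = (x^2 - 282)(x^2 - 253) and the roots of f are ±√282, ±√253. Hence the splitting field is K = Q(√282, √253). Since 282 and 253 are distinct squarefree integers > 1, their product 71346 is not a perfect square, so √253 ∉ Q(√282). By the tower law [K:Q] = [Q(√282,√253):Q(√282)] · [Q(√282):Q] = 2 · 2 = 4.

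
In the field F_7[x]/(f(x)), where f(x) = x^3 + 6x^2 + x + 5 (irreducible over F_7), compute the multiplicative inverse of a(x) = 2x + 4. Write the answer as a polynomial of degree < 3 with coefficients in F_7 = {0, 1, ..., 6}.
a(x)^(-1) ≡ 2x^2 + x (mod f(x))

Since f is irreducible over F_7, F_7[x]/(f) is a field and a(x) ≠ 0 has an inverse. Apply the extended Euclidean algorithm to f(x) and a(x) in F_7[x]: f(x) = (4x^2 + 2x)·a(x) + (5). The last nonzero remainder is the constant 5 = gcd(f, a) in F_7. Back-substituting through the division chain expresses 5 = s(x)·a(x) + t(x)·f(x) with s(x) ≡ 3x^2 + 5x (mod f), so (3x^2 + 5x)·a(x) ≡ 5 (mod f). Multiplying by 5^(-1) ≡ 3 in F_7 gives a(x)^(-1) ≡ 3·(3x^2 + 5x) ≡ 2x^2 + x (mod f). Check: (2x + 4)·(2x^2 + x) = 4x^3 + 3x^2 + 4x ≡ 1 (mod x^3 + 6x^2 + x + 5).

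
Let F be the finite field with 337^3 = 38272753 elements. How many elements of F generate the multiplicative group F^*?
There are φ(38272752) = 10668672 primitive elements

F_q^* is cyclic of order q - 1 = 38272752. A cyclic group of order m has exactly φ(m) generators. Here m = 38272752 = 2^4 · 3^2 · 7 · 43 · 883, so the number of primitive elements is φ(38272752) = 10668672.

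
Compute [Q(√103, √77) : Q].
[Q(√103, √77) : Q] = 4

[Q(√103):Q] = 2 (min poly x^2 - 103, irreducible since 103 is squarefree > 1). For the top step, suppose √77 ∈ Q(√103), say √77 = c + d√103 with c, d ∈ Q. Squaring: 77 = c^2 + 103d^2 + 2cd√103. Since √103 ∉ Q this forces 2cd = 0. If d = 0 then √77 = c ∈ Q, contradicting 77 squarefree > 1. If c = 0 then 77 = 103d^2, so 103·77 = (103d)^2 is a perfect square in Q — but 103·77 = 7931 is not a perfect square (since 103 and 77 are distinct squarefree integers). Contradiction. Hence √77 ∉ Q(√103), so x^2 - 77 stays irreducible over Q(√103) and [Q(√103, √77) : Q(√103)] = 2. By the tower law, [Q(√103, √77) : Q] = 2 · 2 = 4.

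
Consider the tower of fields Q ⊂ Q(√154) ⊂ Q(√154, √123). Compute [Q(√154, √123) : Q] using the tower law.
[Q(√154, √123) : Q] = 4

[Q(√154):Q] = 2 (min poly x^2 - 154, irreducible since 154 is squarefree > 1). For the top step, suppose √123 ∈ Q(√154), say √123 = c + d√154 with c, d ∈ Q. Squaring: 123 = c^2 + 154d^2 + 2cd√154. Since √154 ∉ Q this forces 2cd = 0. If d = 0 then √123 = c ∈ Q, contradicting 123 squarefree > 1. If c = 0 then 123 = 154d^2, so 154·123 = (154d)^2 is a perfect square in Q — but 154·123 = 18942 is not a perfect square (since 154 and 123 are distinct squarefree integers). Contradiction. Hence √123 ∉ Q(√154), so x^2 - 123 stays irreducible over Q(√154) and [Q(√154, √123) : Q(√154)] = 2. By the tower law, [Q(√154, √123) : Q] = 2 · 2 = 4.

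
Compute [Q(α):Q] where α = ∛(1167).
[Q(α):Q] = 3

The minimal polynomial of α is x^3 - 1167, irreducible over Q since 1167 is not a perfect cube (so x^3 - 1167 has no rational root). Hence [Q(α):Q] = deg(m_α) = 3.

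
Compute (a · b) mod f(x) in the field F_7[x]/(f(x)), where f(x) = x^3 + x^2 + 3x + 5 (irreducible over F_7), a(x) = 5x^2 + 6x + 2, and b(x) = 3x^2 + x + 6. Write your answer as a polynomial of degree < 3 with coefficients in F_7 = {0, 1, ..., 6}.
a · b ≡ 3x^2 + 2x (mod f(x))

Multiply in F_7[x]: a(x)·b(x) = (5x^2 + 6x + 2)·(3x^2 + x + 6) = x^4 + 2x^3 + 3x + 5. This has degree ≥ 3, so divide by f(x) over F_7: x^4 + 2x^3 + 3x + 5 = (x + 1)·(x^3 + x^2 + 3x + 5) + (3x^2 + 2x). Hence a·b ≡ 3x^2 + 2x (mod f). (F_7[x]/(f) is a field with 7^3 = 343 elements since f is irreducible of degree 3.)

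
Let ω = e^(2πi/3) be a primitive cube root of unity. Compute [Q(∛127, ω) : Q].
[Q(∛127, ω) : Q] = 6

[Q(∛127):Q] = 3 (min poly x^3 - 127, irreducible since 127 is not a perfect cube). [Q(ω):Q] = 2 (min poly x^2 + x + 1). Since Q(∛127) ⊂ R and ω ∉ R, we have ω ∉ Q(∛127), so x^2 + x + 1 remains irreducible over Q(∛127) and [Q(∛127, ω) : Q(∛127)] = 2. By the tower law, [Q(∛127, ω) : Q] = 3 · 2 = 6. (In fact Q(∛127, ω) is the splitting field of x^3 - 127 over Q.)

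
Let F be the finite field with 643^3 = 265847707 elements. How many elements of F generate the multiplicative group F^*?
There are φ(265847706) = 86821632 primitive elements

F_q^* is cyclic of order q - 1 = 265847706. A cyclic group of order m has exactly φ(m) generators. Here m = 265847706 = 2 · 3^2 · 97 · 107 · 1423, so the number of primitive elements is φ(265847706) = 86821632.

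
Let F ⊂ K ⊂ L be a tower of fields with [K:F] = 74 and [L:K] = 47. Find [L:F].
[L:F] = 3478

The tower law says that for any tower of field extensions F ⊂ K ⊂ L with finite degrees, [L:F] = [L:K] · [K:F]. Here this gives [L:F] = 47 · 74 = 3478.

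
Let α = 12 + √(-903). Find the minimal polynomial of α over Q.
m_α(x) = x^2 - 24x + 1047

From α - 12 = √(-903), squaring gives (α - 12)^2 = -903, i.e. α^2 - 24α + 144 = -903, so α^2 - 24α + 1047 = 0. The discriminant of x^2 - 24x + 1047 is (-24)^2 - 4·(1047) = 576 - 4188 = -3612, and 4·(-903) is not a perfect square in Q since -903 is squarefree and ≠ 1. Hence x^2 - 24x + 1047 is irreducible over Q and is the minimal polynomial of α.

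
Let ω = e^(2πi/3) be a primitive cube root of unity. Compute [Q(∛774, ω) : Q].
[Q(∛774, ω) : Q] = 6

[Q(∛774):Q] = 3 (min poly x^3 - 774, irreducible since 774 is not a perfect cube). [Q(ω):Q] = 2 (min poly x^2 + x + 1). Since Q(∛774) ⊂ R and ω ∉ R, we have ω ∉ Q(∛774), so x^2 + x + 1 remains irreducible over Q(∛774) and [Q(∛774, ω) : Q(∛774)] = 2. By the tower law, [Q(∛774, ω) : Q] = 3 · 2 = 6. (In fact Q(∛774, ω) is the splitting field of x^3 - 774 over Q.)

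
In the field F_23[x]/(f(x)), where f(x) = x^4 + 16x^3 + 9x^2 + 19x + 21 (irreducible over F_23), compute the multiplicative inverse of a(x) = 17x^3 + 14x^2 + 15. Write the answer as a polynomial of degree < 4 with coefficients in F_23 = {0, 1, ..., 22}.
a(x)^(-1) ≡ 16x^3 + 12x^2 + 21x + 15 (mod f(x))

Since f is irreducible over F_23, F_23[x]/(f) is a field and a(x) ≠ 0 has an inverse. Apply the extended Euclidean algorithm to f(x) and a(x) in F_23[x]: f(x) = (19x + 11)·a(x) + (16x^2 + 10x + 17);  a(x) = (14x + 18)·(16x^2 + 10x + 17) + (19x + 8);  (16x^2 + 10x + 17) = (19x + 1)·(19x + 8) + (9). The last nonzero remainder is the constant 9 = gcd(f, a) in F_23. Back-substituting through the division chain expresses 9 = s(x)·a(x) + t(x)·f(x) with s(x) ≡ 6x^3 + 16x^2 + 5x + 20 (mod f), so (6x^3 + 16x^2 + 5x + 20)·a(x) ≡ 9 (mod f). Multiplying by 9^(-1) ≡ 18 in F_23 gives a(x)^(-1) ≡ 18·(6x^3 + 16x^2 + 5x + 20) ≡ 16x^3 + 12x^2 + 21x + 15 (mod f). Check: (17x^3 + 14x^2 + 15)·(16x^3 + 12x^2 + 21x + 15) = 19x^6 + 14x^5 + 19x^4 + 7x^3 + 22x^2 + 16x + 18 ≡ 1 (mod x^4 + 16x^3 + 9x^2 + 19x + 21).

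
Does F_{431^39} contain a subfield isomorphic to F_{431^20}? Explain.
No: F_{431^20} is not a subfield of F_{431^39}

F_{p^m} embeds in F_{p^n} iff m | n. Here 20 ∤ 39 (since 39 = 1·20 + 19 with remainder 19 ≠ 0), so F_{431^20} is not a subfield of F_{431^39}. Equivalently: if it were, the tower law would give 20 = [F_{431^20}:F_431] dividing [F_{431^39}:F_431] = 39, contradiction.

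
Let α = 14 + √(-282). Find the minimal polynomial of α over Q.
m_α(x) = x^2 - 28x + 478

From α - 14 = √(-282), squaring gives (α - 14)^2 = -282, i.e. α^2 - 28α + 196 = -282, so α^2 - 28α + 478 = 0. The discriminant of x^2 - 28x + 478 is (-28)^2 - 4·(478) = 784 - 1912 = -1128, and 4·(-282) is not a perfect square in Q since -282 is squarefree and ≠ 1. Hence x^2 - 28x + 478 is irreducible over Q and is the minimal polynomial of α.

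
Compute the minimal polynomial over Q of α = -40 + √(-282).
m_α(x) = x^2 + 80x + 1882

From α + 40 = √(-282), squaring gives (α + 40)^2 = -282, i.e. α^2 + 80α + 1600 = -282, so α^2 + 80α + 1882 = 0. The discriminant of x^2 + 80x + 1882 is (80)^2 - 4·(1882) = 6400 - 7528 = -1128, and 4·(-282) is not a perfect square in Q since -282 is squarefree and ≠ 1. Hence x^2 + 80x + 1882 is irreducible over Q and is the minimal polynomial of α.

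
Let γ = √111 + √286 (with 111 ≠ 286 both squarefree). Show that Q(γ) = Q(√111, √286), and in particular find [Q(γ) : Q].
[Q(γ) : Q] = 4 (equivalently, Q(γ) = Q(√111, √286))

Obviously Q(γ) ⊆ Q(√111, √286), and [Q(√111, √286):Q] = 4 (since 111, 286 are distinct squarefree integers > 1 with 31746 not a perfect square). To show equality we compute the minimal polynomial of γ. From γ = √111 + √286: γ^2 = 111 + 2√(31746) + 286 = 397 + 2√(31746), so γ^2 - 397 = 2√(31746); squaring, (γ^2 - 397)^2 = 4·31746, i.e. γ^4 - 794γ^2 + 157609 - 126984 = 0, i.e. γ^4 - 794γ^2 + 30625 = 0. So γ is a root of x^4 - 794x^2 + 30625. This polynomial is irreducible over Q: it has no rational root (each ±√111 ± √286 is irrational), and any factorization into two quadratics over Q would force √(31746) ∈ Q (pairing opposite roots) or √111, √286 ∈ Q (other pairings), all impossible. Hence [Q(γ):Q] = 4 = [Q(√111, √286):Q], so Q(γ) = Q(√111, √286).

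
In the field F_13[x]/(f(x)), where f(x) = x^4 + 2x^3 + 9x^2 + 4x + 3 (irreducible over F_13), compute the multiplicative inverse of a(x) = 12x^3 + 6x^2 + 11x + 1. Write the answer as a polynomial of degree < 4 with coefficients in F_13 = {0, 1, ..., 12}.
a(x)^(-1) ≡ 6x^3 + 4x^2 + 4x + 1 (mod f(x))

Since f is irreducible over F_13, F_13[x]/(f) is a field and a(x) ≠ 0 has an inverse. Apply the extended Euclidean algorithm to f(x) and a(x) in F_13[x]: f(x) = (12x + 5)·a(x) + (3x^2 + 2x + 11);  a(x) = (4x + 8)·(3x^2 + 2x + 11) + (3x + 4);  (3x^2 + 2x + 11) = (x + 8)·(3x + 4) + (5). The last nonzero remainder is the constant 5 = gcd(f, a) in F_13. Back-substituting through the division chain expresses 5 = s(x)·a(x) + t(x)·f(x) with s(x) ≡ 4x^3 + 7x^2 + 7x + 5 (mod f), so (4x^3 + 7x^2 + 7x + 5)·a(x) ≡ 5 (mod f). Multiplying by 5^(-1) ≡ 8 in F_13 gives a(x)^(-1) ≡ 8·(4x^3 + 7x^2 + 7x + 5) ≡ 6x^3 + 4x^2 + 4x + 1 (mod f). Check: (12x^3 + 6x^2 + 11x + 1)·(6x^3 + 4x^2 + 4x + 1) = 7x^6 + 6x^5 + 8x^4 + 8x^3 + 2x^2 + 2x + 1 ≡ 1 (mod x^4 + 2x^3 + 9x^2 + 4x + 3).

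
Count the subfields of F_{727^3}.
F_{727^3} has 2 subfields

The subfields of F_{p^n} are exactly the fields F_{p^d} for d | n (each is the fixed field of the unique index-d subgroup of Gal(F_{p^n}/F_p) ≅ Z/nZ). The divisors of n = 3 are {1, 3}, giving 2 subfields: F_{727^1}, F_{727^3}.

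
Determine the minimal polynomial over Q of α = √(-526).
m_α(x) = x^2 + 526

α satisfies α^2 + 526 = 0, so x^2 + 526 annihilates α. Since d = -526 is squarefree and ≠ 1, it is not a perfect square in Q, so x^2 + 526 has no rational root and is therefore irreducible over Q (a degree-2 polynomial over a field is irreducible iff it has no root). Hence m_α(x) = x^2 + 526.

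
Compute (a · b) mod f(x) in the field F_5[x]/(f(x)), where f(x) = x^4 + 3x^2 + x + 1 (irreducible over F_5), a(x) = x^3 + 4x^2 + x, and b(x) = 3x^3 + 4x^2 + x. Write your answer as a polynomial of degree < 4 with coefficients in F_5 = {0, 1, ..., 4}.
a · b ≡ 2x^3 + 4x^2 + 3x + 4 (mod f(x))

Multiply in F_5[x]: a(x)·b(x) = (x^3 + 4x^2 + x)·(3x^3 + 4x^2 + x) = 3x^6 + x^5 + 3x^3 + x^2. This has degree ≥ 4, so divide by f(x) over F_5: 3x^6 + x^5 + 3x^3 + x^2 = (3x^2 + x + 1)·(x^4 + 3x^2 + x + 1) + (2x^3 + 4x^2 + 3x + 4). Hence a·b ≡ 2x^3 + 4x^2 + 3x + 4 (mod f). (F_5[x]/(f) is a field with 5^4 = 625 elements since f is irreducible of degree 4.)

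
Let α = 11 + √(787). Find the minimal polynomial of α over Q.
m_α(x) = x^2 - 22x - 666

From α - 11 = √(787), squaring gives (α - 11)^2 = 787, i.e. α^2 - 22α + 121 = 787, so α^2 - 22α - 666 = 0. The discriminant of x^2 - 22x - 666 is (-22)^2 - 4·(-666) = 484 + 2664 = 3148, and 4·(787) is not a perfect square in Q since 787 is squarefree and ≠ 1. Hence x^2 - 22x - 666 is irreducible over Q and is the minimal polynomial of α.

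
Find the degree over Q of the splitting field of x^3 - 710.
[K : Q] = 6

The roots of x^3 - 710 are ∛710, ω∛710, ω^2∛710 where ω = e^(2πi/3) is a primitive cube root of unity, so K = Q(∛710, ω). Now [Q(∛710):Q] = 3 (since 710 is not a perfect cube, x^3 - 710 is irreducible) and [Q(ω):Q] = 2. Both 2 and 3 divide [K:Q], and [K:Q] ≤ 3·2 = 6, so [K:Q] = 6. (Equivalently: Q(∛710) ⊂ R but ω ∉ R, so [K : Q(∛710)] = 2.)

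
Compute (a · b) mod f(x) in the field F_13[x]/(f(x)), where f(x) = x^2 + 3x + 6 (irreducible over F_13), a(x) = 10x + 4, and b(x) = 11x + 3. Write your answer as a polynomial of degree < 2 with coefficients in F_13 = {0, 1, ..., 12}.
a · b ≡ 4x + 2 (mod f(x))

Multiply in F_13[x]: a(x)·b(x) = (10x + 4)·(11x + 3) = 6x^2 + 9x + 12. This has degree ≥ 2, so divide by f(x) over F_13: 6x^2 + 9x + 12 = (6)·(x^2 + 3x + 6) + (4x + 2). Hence a·b ≡ 4x + 2 (mod f). (F_13[x]/(f) is a field with 13^2 = 169 elements since f is irreducible of degree 2.)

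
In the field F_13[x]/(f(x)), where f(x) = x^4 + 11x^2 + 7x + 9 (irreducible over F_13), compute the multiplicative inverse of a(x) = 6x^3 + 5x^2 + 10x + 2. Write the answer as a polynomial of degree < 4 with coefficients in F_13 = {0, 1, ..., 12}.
a(x)^(-1) ≡ 4x^3 + 9x^2 + 3x + 4 (mod f(x))

Since f is irreducible over F_13, F_13[x]/(f) is a field and a(x) ≠ 0 has an inverse. Apply the extended Euclidean algorithm to f(x) and a(x) in F_13[x]: f(x) = (11x + 6)·a(x) + (x^2 + 3x + 10);  a(x) = (6x)·(x^2 + 3x + 10) + (2x + 2);  (x^2 + 3x + 10) = (7x + 1)·(2x + 2) + (8). The last nonzero remainder is the constant 8 = gcd(f, a) in F_13. Back-substituting through the division chain expresses 8 = s(x)·a(x) + t(x)·f(x) with s(x) ≡ 6x^3 + 7x^2 + 11x + 6 (mod f), so (6x^3 + 7x^2 + 11x + 6)·a(x) ≡ 8 (mod f). Multiplying by 8^(-1) ≡ 5 in F_13 gives a(x)^(-1) ≡ 5·(6x^3 + 7x^2 + 11x + 6) ≡ 4x^3 + 9x^2 + 3x + 4 (mod f). Check: (6x^3 + 5x^2 + 10x + 2)·(4x^3 + 9x^2 + 3x + 4) = 11x^6 + 9x^5 + 12x^4 + 7x^3 + 3x^2 + 7x + 8 ≡ 1 (mod x^4 + 11x^2 + 7x + 9).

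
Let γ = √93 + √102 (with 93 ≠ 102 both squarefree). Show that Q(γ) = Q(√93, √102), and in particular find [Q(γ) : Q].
[Q(γ) : Q] = 4 (equivalently, Q(γ) = Q(√93, √102))

Obviously Q(γ) ⊆ Q(√93, √102), and [Q(√93, √102):Q] = 4 (since 93, 102 are distinct squarefree integers > 1 with 9486 not a perfect square). To show equality we compute the minimal polynomial of γ. From γ = √93 + √102: γ^2 = 93 + 2√(9486) + 102 = 195 + 2√(9486), so γ^2 - 195 = 2√(9486); squaring, (γ^2 - 195)^2 = 4·9486, i.e. γ^4 - 390γ^2 + 38025 - 37944 = 0, i.e. γ^4 - 390γ^2 + 81 = 0. So γ is a root of x^4 - 390x^2 + 81. This polynomial is irreducible over Q: it has no rational root (each ±√93 ± √102 is irrational), and any factorization into two quadratics over Q would force √(9486) ∈ Q (pairing opposite roots) or √93, √102 ∈ Q (other pairings), all impossible. Hence [Q(γ):Q] = 4 = [Q(√93, √102):Q], so Q(γ) = Q(√93, √102).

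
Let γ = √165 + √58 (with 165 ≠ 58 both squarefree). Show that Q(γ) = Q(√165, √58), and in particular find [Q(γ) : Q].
[Q(γ) : Q] = 4 (equivalently, Q(γ) = Q(√165, √58))

Obviously Q(γ) ⊆ Q(√165, √58), and [Q(√165, √58):Q] = 4 (since 165, 58 are distinct squarefree integers > 1 with 9570 not a perfect square). To show equality we compute the minimal polynomial of γ. From γ = √165 + √58: γ^2 = 165 + 2√(9570) + 58 = 223 + 2√(9570), so γ^2 - 223 = 2√(9570); squaring, (γ^2 - 223)^2 = 4·9570, i.e. γ^4 - 446γ^2 + 49729 - 38280 = 0, i.e. γ^4 - 446γ^2 + 11449 = 0. So γ is a root of x^4 - 446x^2 + 11449. This polynomial is irreducible over Q: it has no rational root (each ±√165 ± √58 is irrational), and any factorization into two quadratics over Q would force √(9570) ∈ Q (pairing opposite roots) or √165, √58 ∈ Q (other pairings), all impossible. Hence [Q(γ):Q] = 4 = [Q(√165, √58):Q], so Q(γ) = Q(√165, √58).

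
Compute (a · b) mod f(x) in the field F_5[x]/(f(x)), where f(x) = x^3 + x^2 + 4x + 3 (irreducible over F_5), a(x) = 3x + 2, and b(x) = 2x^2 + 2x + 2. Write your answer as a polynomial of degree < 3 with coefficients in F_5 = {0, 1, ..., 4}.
a · b ≡ 4x^2 + x + 1 (mod f(x))

Multiply in F_5[x]: a(x)·b(x) = (3x + 2)·(2x^2 + 2x + 2) = x^3 + 4. This has degree ≥ 3, so divide by f(x) over F_5: x^3 + 4 = (1)·(x^3 + x^2 + 4x + 3) + (4x^2 + x + 1). Hence a·b ≡ 4x^2 + x + 1 (mod f). (F_5[x]/(f) is a field with 5^3 = 125 elements since f is irreducible of degree 3.)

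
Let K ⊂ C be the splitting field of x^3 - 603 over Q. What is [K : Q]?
[K : Q] = 6

The roots of x^3 - 603 are ∛603, ω∛603, ω^2∛603 where ω = e^(2πi/3) is a primitive cube root of unity, so K = Q(∛603, ω). Now [Q(∛603):Q] = 3 (since 603 is not a perfect cube, x^3 - 603 is irreducible) and [Q(ω):Q] = 2. Both 2 and 3 divide [K:Q], and [K:Q] ≤ 3·2 = 6, so [K:Q] = 6. (Equivalently: Q(∛603) ⊂ R but ω ∉ R, so [K : Q(∛603)] = 2.)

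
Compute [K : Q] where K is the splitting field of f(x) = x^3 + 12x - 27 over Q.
[K : Q] = 6

By the rational root test, any rational root of the monic integer polynomial f(x) = x^3 + 12x - 27 must be an integer dividing the constant term -27, i.e. one of ±{1, 3, 9, 27}. Evaluating: f(1) = -14, f(-1) = -40, f(3) = 36, f(-3) = -90, f(9) = 810, f(-9) = -864, f(27) = 19980, f(-27) = -20034; none is 0, so f has no rational root and is therefore irreducible over Q (a cubic with no linear factor over a field is irreducible). For an irreducible cubic, the Galois group is A_3 or S_3 according as the discriminant disc(f) = -4a^3 - 27b^2 = -4·(12)^3 - 27·(-27)^2 = -26595 is or is not a square in Q. Here disc(f) = -26595 is not a perfect square in Q, so the Galois group of f over Q is not contained in A_3 and must be all of S_3. The splitting field has degree |S_3| = 6 over Q, so [K : Q] = 6.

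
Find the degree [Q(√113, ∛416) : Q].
[Q(√113, ∛416) : Q] = 6

Let L = Q(√113, ∛416). Since Q(√113) ⊂ L and [Q(√113):Q] = 2, the tower law gives 2 | [L:Q]. Likewise Q(∛416) ⊂ L with [Q(∛416):Q] = 3 (because 416 is not a perfect cube), so 3 | [L:Q]. As gcd(2,3) = 1, [L:Q] is divisible by 6. Conversely L is generated over Q by √113 and ∛416, so [L:Q] ≤ 2·3 = 6. Therefore [Q(√113, ∛416) : Q] = 6.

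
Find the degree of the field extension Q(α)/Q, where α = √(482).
[Q(α):Q] = 2

[Q(α):Q] equals the degree of the minimal polynomial of α. Here α^2 = 482 and x^2 - 482 is irreducible (d = 482 is squarefree, ≠ 1, hence not a square), so deg(m_α) = 2. Thus [Q(α):Q] = 2.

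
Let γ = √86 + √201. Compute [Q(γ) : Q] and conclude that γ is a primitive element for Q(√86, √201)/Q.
[Q(γ) : Q] = 4 (equivalently, Q(γ) = Q(√86, √201))

Obviously Q(γ) ⊆ Q(√86, √201), and [Q(√86, √201):Q] = 4 (since 86, 201 are distinct squarefree integers > 1 with 17286 not a perfect square). To show equality we compute the minimal polynomial of γ. From γ = √86 + √201: γ^2 = 86 + 2√(17286) + 201 = 287 + 2√(17286), so γ^2 - 287 = 2√(17286); squaring, (γ^2 - 287)^2 = 4·17286, i.e. γ^4 - 574γ^2 + 82369 - 69144 = 0, i.e. γ^4 - 574γ^2 + 13225 = 0. So γ is a root of x^4 - 574x^2 + 13225. This polynomial is irreducible over Q: it has no rational root (each ±√86 ± √201 is irrational), and any factorization into two quadratics over Q would force √(17286) ∈ Q (pairing opposite roots) or √86, √201 ∈ Q (other pairings), all impossible. Hence [Q(γ):Q] = 4 = [Q(√86, √201):Q], so Q(γ) = Q(√86, √201).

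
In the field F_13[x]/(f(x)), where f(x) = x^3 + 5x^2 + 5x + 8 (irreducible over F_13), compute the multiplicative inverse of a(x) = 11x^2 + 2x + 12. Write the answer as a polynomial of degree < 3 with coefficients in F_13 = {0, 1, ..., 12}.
a(x)^(-1) ≡ 11x^2 + 12x + 6 (mod f(x))

Since f is irreducible over F_13, F_13[x]/(f) is a field and a(x) ≠ 0 has an inverse. Apply the extended Euclidean algorithm to f(x) and a(x) in F_13[x]: f(x) = (6x + 10)·a(x) + (4x + 5);  a(x) = (6x + 6)·(4x + 5) + (8). The last nonzero remainder is the constant 8 = gcd(f, a) in F_13. Back-substituting through the division chain expresses 8 = s(x)·a(x) + t(x)·f(x) with s(x) ≡ 10x^2 + 5x + 9 (mod f), so (10x^2 + 5x + 9)·a(x) ≡ 8 (mod f). Multiplying by 8^(-1) ≡ 5 in F_13 gives a(x)^(-1) ≡ 5·(10x^2 + 5x + 9) ≡ 11x^2 + 12x + 6 (mod f). Check: (11x^2 + 2x + 12)·(11x^2 + 12x + 6) = 4x^4 + 11x^3 + x^2 + 7 ≡ 1 (mod x^3 + 5x^2 + 5x + 8).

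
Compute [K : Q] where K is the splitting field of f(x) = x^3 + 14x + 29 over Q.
[K : Q] = 6

By the rational root test, any rational root of the monic integer polynomial f(x) = x^3 + 14x + 29 must be an integer dividing the constant term 29, i.e. one of ±{1, 29}. Evaluating: f(1) = 44, f(-1) = 14, f(29) = 24824, f(-29) = -24766; none is 0, so f has no rational root and is therefore irreducible over Q (a cubic with no linear factor over a field is irreducible). For an irreducible cubic, the Galois group is A_3 or S_3 according as the discriminant disc(f) = -4a^3 - 27b^2 = -4·(14)^3 - 27·(29)^2 = -33683 is or is not a square in Q. Here disc(f) = -33683 is not a perfect square in Q, so the Galois group of f over Q is not contained in A_3 and must be all of S_3. The splitting field has degree |S_3| = 6 over Q, so [K : Q] = 6.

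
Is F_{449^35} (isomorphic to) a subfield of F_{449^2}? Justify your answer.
No: F_{449^35} is not a subfield of F_{449^2}

F_{p^m} embeds in F_{p^n} iff m | n. Here 35 ∤ 2 (since 2 = 0·35 + 2 with remainder 2 ≠ 0), so F_{449^35} is not a subfield of F_{449^2}. Equivalently: if it were, the tower law would give 35 = [F_{449^35}:F_449] dividing [F_{449^2}:F_449] = 2, contradiction.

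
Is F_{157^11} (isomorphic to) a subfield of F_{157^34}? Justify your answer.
No: F_{157^11} is not a subfield of F_{157^34}

F_{p^m} embeds in F_{p^n} iff m | n. Here 11 ∤ 34 (since 34 = 3·11 + 1 with remainder 1 ≠ 0), so F_{157^11} is not a subfield of F_{157^34}. Equivalently: if it were, the tower law would give 11 = [F_{157^11}:F_157] dividing [F_{157^34}:F_157] = 34, contradiction.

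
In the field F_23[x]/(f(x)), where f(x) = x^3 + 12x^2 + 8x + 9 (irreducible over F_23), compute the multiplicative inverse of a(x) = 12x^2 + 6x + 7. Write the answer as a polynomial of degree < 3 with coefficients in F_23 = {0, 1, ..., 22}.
a(x)^(-1) ≡ 9x^2 + 18x + 15 (mod f(x))

Since f is irreducible over F_23, F_23[x]/(f) is a field and a(x) ≠ 0 has an inverse. Apply the extended Euclidean algorithm to f(x) and a(x) in F_23[x]: f(x) = (2x)·a(x) + (17x + 9);  a(x) = (21x + 19)·(17x + 9) + (20). The last nonzero remainder is the constant 20 = gcd(f, a) in F_23. Back-substituting through the division chain expresses 20 = s(x)·a(x) + t(x)·f(x) with s(x) ≡ 19x^2 + 15x + 1 (mod f), so (19x^2 + 15x + 1)·a(x) ≡ 20 (mod f). Multiplying by 20^(-1) ≡ 15 in F_23 gives a(x)^(-1) ≡ 15·(19x^2 + 15x + 1) ≡ 9x^2 + 18x + 15 (mod f). Check: (12x^2 + 6x + 7)·(9x^2 + 18x + 15) = 16x^4 + 17x^3 + 6x^2 + 9x + 13 ≡ 1 (mod x^3 + 12x^2 + 8x + 9).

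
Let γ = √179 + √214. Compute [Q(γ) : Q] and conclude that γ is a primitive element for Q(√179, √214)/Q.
[Q(γ) : Q] = 4 (equivalently, Q(γ) = Q(√179, √214))

Obviously Q(γ) ⊆ Q(√179, √214), and [Q(√179, √214):Q] = 4 (since 179, 214 are distinct squarefree integers > 1 with 38306 not a perfect square). To show equality we compute the minimal polynomial of γ. From γ = √179 + √214: γ^2 = 179 + 2√(38306) + 214 = 393 + 2√(38306), so γ^2 - 393 = 2√(38306); squaring, (γ^2 - 393)^2 = 4·38306, i.e. γ^4 - 786γ^2 + 154449 - 153224 = 0, i.e. γ^4 - 786γ^2 + 1225 = 0. So γ is a root of x^4 - 786x^2 + 1225. This polynomial is irreducible over Q: it has no rational root (each ±√179 ± √214 is irrational), and any factorization into two quadratics over Q would force √(38306) ∈ Q (pairing opposite roots) or √179, √214 ∈ Q (other pairings), all impossible. Hence [Q(γ):Q] = 4 = [Q(√179, √214):Q], so Q(γ) = Q(√179, √214).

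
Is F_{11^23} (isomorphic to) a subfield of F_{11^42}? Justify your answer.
No: F_{11^23} is not a subfield of F_{11^42}

F_{p^m} embeds in F_{p^n} iff m | n. Here 23 ∤ 42 (since 42 = 1·23 + 19 with remainder 19 ≠ 0), so F_{11^23} is not a subfield of F_{11^42}. Equivalently: if it were, the tower law would give 23 = [F_{11^23}:F_11] dividing [F_{11^42}:F_11] = 42, contradiction.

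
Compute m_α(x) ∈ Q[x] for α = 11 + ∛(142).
m_α(x) = x^3 - 33x^2 + 363x - 1473

Set β = α - 11 = ∛(142), so β^3 = 142. Then (α - 11)^3 - 142 = 0, i.e. α is a root of g(x) = (x - 11)^3 - 142 = x^3 - 33x^2 + 363x - 1473. Since g(x) = h(x - 11) where h(x) = x^3 - 142, and h is irreducible over Q (because 142 is not a perfect cube, so h has no rational root, and a monic cubic with no rational root is irreducible), g is also irreducible (irreducibility is preserved under the substitution x → x - 11). Hence m_α(x) = x^3 - 33x^2 + 363x - 1473.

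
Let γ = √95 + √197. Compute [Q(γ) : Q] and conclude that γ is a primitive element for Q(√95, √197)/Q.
[Q(γ) : Q] = 4 (equivalently, Q(γ) = Q(√95, √197))

Obviously Q(γ) ⊆ Q(√95, √197), and [Q(√95, √197):Q] = 4 (since 95, 197 are distinct squarefree integers > 1 with 18715 not a perfect square). To show equality we compute the minimal polynomial of γ. From γ = √95 + √197: γ^2 = 95 + 2√(18715) + 197 = 292 + 2√(18715), so γ^2 - 292 = 2√(18715); squaring, (γ^2 - 292)^2 = 4·18715, i.e. γ^4 - 584γ^2 + 85264 - 74860 = 0, i.e. γ^4 - 584γ^2 + 10404 = 0. So γ is a root of x^4 - 584x^2 + 10404. This polynomial is irreducible over Q: it has no rational root (each ±√95 ± √197 is irrational), and any factorization into two quadratics over Q would force √(18715) ∈ Q (pairing opposite roots) or √95, √197 ∈ Q (other pairings), all impossible. Hence [Q(γ):Q] = 4 = [Q(√95, √197):Q], so Q(γ) = Q(√95, √197).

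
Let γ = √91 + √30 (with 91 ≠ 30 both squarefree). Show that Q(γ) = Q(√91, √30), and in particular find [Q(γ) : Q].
[Q(γ) : Q] = 4 (equivalently, Q(γ) = Q(√91, √30))

Obviously Q(γ) ⊆ Q(√91, √30), and [Q(√91, √30):Q] = 4 (since 91, 30 are distinct squarefree integers > 1 with 2730 not a perfect square). To show equality we compute the minimal polynomial of γ. From γ = √91 + √30: γ^2 = 91 + 2√(2730) + 30 = 121 + 2√(2730), so γ^2 - 121 = 2√(2730); squaring, (γ^2 - 121)^2 = 4·2730, i.e. γ^4 - 242γ^2 + 14641 - 10920 = 0, i.e. γ^4 - 242γ^2 + 3721 = 0. So γ is a root of x^4 - 242x^2 + 3721. This polynomial is irreducible over Q: it has no rational root (each ±√91 ± √30 is irrational), and any factorization into two quadratics over Q would force √(2730) ∈ Q (pairing opposite roots) or √91, √30 ∈ Q (other pairings), all impossible. Hence [Q(γ):Q] = 4 = [Q(√91, √30):Q], so Q(γ) = Q(√91, √30).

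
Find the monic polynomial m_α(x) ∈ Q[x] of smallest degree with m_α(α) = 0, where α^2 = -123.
m_α(x) = x^2 + 123

α satisfies α^2 + 123 = 0, so x^2 + 123 annihilates α. Since d = -123 is squarefree and ≠ 1, it is not a perfect square in Q, so x^2 + 123 has no rational root and is therefore irreducible over Q (a degree-2 polynomial over a field is irreducible iff it has no root). Hence m_α(x) = x^2 + 123.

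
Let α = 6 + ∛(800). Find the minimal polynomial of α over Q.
m_α(x) = x^3 - 18x^2 + 108x - 1016

Set β = α - 6 = ∛(800), so β^3 = 800. Then (α - 6)^3 - 800 = 0, i.e. α is a root of g(x) = (x - 6)^3 - 800 = x^3 - 18x^2 + 108x - 1016. Since g(x) = h(x - 6) where h(x) = x^3 - 800, and h is irreducible over Q (because 800 is not a perfect cube, so h has no rational root, and a monic cubic with no rational root is irreducible), g is also irreducible (irreducibility is preserved under the substitution x → x - 6). Hence m_α(x) = x^3 - 18x^2 + 108x - 1016.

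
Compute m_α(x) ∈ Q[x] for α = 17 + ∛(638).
m_α(x) = x^3 - 51x^2 + 867x - 5551

Set β = α - 17 = ∛(638), so β^3 = 638. Then (α - 17)^3 - 638 = 0, i.e. α is a root of g(x) = (x - 17)^3 - 638 = x^3 - 51x^2 + 867x - 5551. Since g(x) = h(x - 17) where h(x) = x^3 - 638, and h is irreducible over Q (because 638 is not a perfect cube, so h has no rational root, and a monic cubic with no rational root is irreducible), g is also irreducible (irreducibility is preserved under the substitution x → x - 17). Hence m_α(x) = x^3 - 51x^2 + 867x - 5551.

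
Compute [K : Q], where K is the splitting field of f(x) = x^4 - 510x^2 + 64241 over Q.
[K : Q] = 4

Solving the quadratic in x^2: x^2 = (510 ± √(510^2 - 4·64241))/2 = (510 ± √3136)/2 = (510 ± 56)/2, giving x^2 = 283 or x^2 = 227. So f(x) = (x^2 - 283)(x^2 - 227) and the roots of f are ±√283, ±√227. Hence the splitting field is K = Q(√283, √227). Since 283 and 227 are distinct squarefree integers > 1, their product 64241 is not a perfect square, so √227 ∉ Q(√283). By the tower law [K:Q] = [Q(√283,√227):Q(√283)] · [Q(√283):Q] = 2 · 2 = 4.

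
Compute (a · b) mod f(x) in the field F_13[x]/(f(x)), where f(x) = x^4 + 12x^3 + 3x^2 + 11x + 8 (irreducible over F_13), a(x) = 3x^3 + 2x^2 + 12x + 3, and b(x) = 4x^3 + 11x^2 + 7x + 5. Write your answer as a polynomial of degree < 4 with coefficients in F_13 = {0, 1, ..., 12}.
a · b ≡ 3x^3 + 8x^2 + 3x + 9 (mod f(x))

Multiply in F_13[x]: a(x)·b(x) = (3x^3 + 2x^2 + 12x + 3)·(4x^3 + 11x^2 + 7x + 5) = 12x^6 + 2x^5 + 4x^3 + 10x^2 + 3x + 2. This has degree ≥ 4, so divide by f(x) over F_13: 12x^6 + 2x^5 + 4x^3 + 10x^2 + 3x + 2 = (12x^2 + x + 4)·(x^4 + 12x^3 + 3x^2 + 11x + 8) + (3x^3 + 8x^2 + 3x + 9). Hence a·b ≡ 3x^3 + 8x^2 + 3x + 9 (mod f). (F_13[x]/(f) is a field with 13^4 = 28561 elements since f is irreducible of degree 4.)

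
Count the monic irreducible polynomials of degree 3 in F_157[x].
There are 1289912 monic irreducible polynomials of degree 3 over F_157

Each element of F_{157^3} that lies in no proper subfield is a root of exactly one monic irreducible of degree 3 over F_157, and each such polynomial has 3 distinct roots in F_{157^3}. By Möbius inversion the count is N_157(3) = (1/3) Σ_{d|3} μ(3/d) · 157^d = (1/3)(μ(3)·157^1 + μ(1)·157^3) = 3869736/3 = 1289912.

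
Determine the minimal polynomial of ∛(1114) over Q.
m_α(x) = x^3 - 1114

α satisfies α^3 = 1114, so x^3 - 1114 annihilates α. By the rational root test, a rational root p/q (in lowest terms) of x^3 - 1114 would satisfy p^3 = 1114 q^3, forcing q = 1 and p^3 = 1114; but 1114 is not a perfect cube, contradiction. A monic cubic over Q with no rational root is irreducible (any nontrivial factorization would include a linear factor). Hence x^3 - 1114 is the minimal polynomial of α, and in particular [Q(α):Q] = 3.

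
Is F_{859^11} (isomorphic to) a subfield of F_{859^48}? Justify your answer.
No: F_{859^11} is not a subfield of F_{859^48}

F_{p^m} embeds in F_{p^n} iff m | n. Here 11 ∤ 48 (since 48 = 4·11 + 4 with remainder 4 ≠ 0), so F_{859^11} is not a subfield of F_{859^48}. Equivalently: if it were, the tower law would give 11 = [F_{859^11}:F_859] dividing [F_{859^48}:F_859] = 48, contradiction.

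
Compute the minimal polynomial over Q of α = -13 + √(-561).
m_α(x) = x^2 + 26x + 730

From α + 13 = √(-561), squaring gives (α + 13)^2 = -561, i.e. α^2 + 26α + 169 = -561, so α^2 + 26α + 730 = 0. The discriminant of x^2 + 26x + 730 is (26)^2 - 4·(730) = 676 - 2920 = -2244, and 4·(-561) is not a perfect square in Q since -561 is squarefree and ≠ 1. Hence x^2 + 26x + 730 is irreducible over Q and is the minimal polynomial of α.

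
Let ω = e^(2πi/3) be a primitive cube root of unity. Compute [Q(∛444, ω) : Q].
[Q(∛444, ω) : Q] = 6

[Q(∛444):Q] = 3 (min poly x^3 - 444, irreducible since 444 is not a perfect cube). [Q(ω):Q] = 2 (min poly x^2 + x + 1). Since Q(∛444) ⊂ R and ω ∉ R, we have ω ∉ Q(∛444), so x^2 + x + 1 remains irreducible over Q(∛444) and [Q(∛444, ω) : Q(∛444)] = 2. By the tower law, [Q(∛444, ω) : Q] = 3 · 2 = 6. (In fact Q(∛444, ω) is the splitting field of x^3 - 444 over Q.)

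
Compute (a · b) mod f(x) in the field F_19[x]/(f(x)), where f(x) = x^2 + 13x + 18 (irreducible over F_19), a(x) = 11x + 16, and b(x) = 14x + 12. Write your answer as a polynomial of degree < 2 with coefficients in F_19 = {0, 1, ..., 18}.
a · b ≡ 7x + 4 (mod f(x))

Multiply in F_19[x]: a(x)·b(x) = (11x + 16)·(14x + 12) = 2x^2 + 14x + 2. This has degree ≥ 2, so divide by f(x) over F_19: 2x^2 + 14x + 2 = (2)·(x^2 + 13x + 18) + (7x + 4). Hence a·b ≡ 7x + 4 (mod f). (F_19[x]/(f) is a field with 19^2 = 361 elements since f is irreducible of degree 2.)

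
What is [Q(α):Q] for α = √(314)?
[Q(α):Q] = 2

[Q(α):Q] equals the degree of the minimal polynomial of α. Here α^2 = 314 and x^2 - 314 is irreducible (d = 314 is squarefree, ≠ 1, hence not a square), so deg(m_α) = 2. Thus [Q(α):Q] = 2.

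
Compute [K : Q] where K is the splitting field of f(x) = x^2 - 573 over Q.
[K : Q] = 2

f(x) = x^2 - 573 factors as (x - √573)(x + √573). The splitting field is K = Q(√573). Since 573 is squarefree and > 1, it is not a perfect square, so x^2 - 573 is irreducible over Q and [Q(√573) : Q] = 2. Hence [K : Q] = 2.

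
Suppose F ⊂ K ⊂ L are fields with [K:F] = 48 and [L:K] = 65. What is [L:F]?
[L:F] = 3120

The tower law says that for any tower of field extensions F ⊂ K ⊂ L with finite degrees, [L:F] = [L:K] · [K:F]. Here this gives [L:F] = 65 · 48 = 3120.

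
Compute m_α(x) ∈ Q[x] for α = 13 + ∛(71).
m_α(x) = x^3 - 39x^2 + 507x - 2268

Set β = α - 13 = ∛(71), so β^3 = 71. Then (α - 13)^3 - 71 = 0, i.e. α is a root of g(x) = (x - 13)^3 - 71 = x^3 - 39x^2 + 507x - 2268. Since g(x) = h(x - 13) where h(x) = x^3 - 71, and h is irreducible over Q (because 71 is not a perfect cube, so h has no rational root, and a monic cubic with no rational root is irreducible), g is also irreducible (irreducibility is preserved under the substitution x → x - 13). Hence m_α(x) = x^3 - 39x^2 + 507x - 2268.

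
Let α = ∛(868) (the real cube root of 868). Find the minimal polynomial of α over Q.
m_α(x) = x^3 - 868

α satisfies α^3 = 868, so x^3 - 868 annihilates α. By the rational root test, a rational root p/q (in lowest terms) of x^3 - 868 would satisfy p^3 = 868 q^3, forcing q = 1 and p^3 = 868; but 868 is not a perfect cube, contradiction. A monic cubic over Q with no rational root is irreducible (any nontrivial factorization would include a linear factor). Hence x^3 - 868 is the minimal polynomial of α, and in particular [Q(α):Q] = 3.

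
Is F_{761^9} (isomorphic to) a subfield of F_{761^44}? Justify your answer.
No: F_{761^9} is not a subfield of F_{761^44}

F_{p^m} embeds in F_{p^n} iff m | n. Here 9 ∤ 44 (since 44 = 4·9 + 8 with remainder 8 ≠ 0), so F_{761^9} is not a subfield of F_{761^44}. Equivalently: if it were, the tower law would give 9 = [F_{761^9}:F_761] dividing [F_{761^44}:F_761] = 44, contradiction.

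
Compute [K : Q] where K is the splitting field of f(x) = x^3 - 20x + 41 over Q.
[K : Q] = 6

By the rational root test, any rational root of the monic integer polynomial f(x) = x^3 - 20x + 41 must be an integer dividing the constant term 41, i.e. one of ±{1, 41}. Evaluating: f(1) = 22, f(-1) = 60, f(41) = 68142, f(-41) = -68060; none is 0, so f has no rational root and is therefore irreducible over Q (a cubic with no linear factor over a field is irreducible). For an irreducible cubic, the Galois group is A_3 or S_3 according as the discriminant disc(f) = -4a^3 - 27b^2 = -4·(-20)^3 - 27·(41)^2 = -13387 is or is not a square in Q. Here disc(f) = -13387 is not a perfect square in Q, so the Galois group of f over Q is not contained in A_3 and must be all of S_3. The splitting field has degree |S_3| = 6 over Q, so [K : Q] = 6.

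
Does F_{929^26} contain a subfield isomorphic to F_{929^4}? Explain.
No: F_{929^4} is not a subfield of F_{929^26}

F_{p^m} embeds in F_{p^n} iff m | n. Here 4 ∤ 26 (since 26 = 6·4 + 2 with remainder 2 ≠ 0), so F_{929^4} is not a subfield of F_{929^26}. Equivalently: if it were, the tower law would give 4 = [F_{929^4}:F_929] dividing [F_{929^26}:F_929] = 26, contradiction.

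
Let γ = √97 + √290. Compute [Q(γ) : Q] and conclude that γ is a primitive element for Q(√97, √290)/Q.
[Q(γ) : Q] = 4 (equivalently, Q(γ) = Q(√97, √290))

Obviously Q(γ) ⊆ Q(√97, √290), and [Q(√97, √290):Q] = 4 (since 97, 290 are distinct squarefree integers > 1 with 28130 not a perfect square). To show equality we compute the minimal polynomial of γ. From γ = √97 + √290: γ^2 = 97 + 2√(28130) + 290 = 387 + 2√(28130), so γ^2 - 387 = 2√(28130); squaring, (γ^2 - 387)^2 = 4·28130, i.e. γ^4 - 774γ^2 + 149769 - 112520 = 0, i.e. γ^4 - 774γ^2 + 37249 = 0. So γ is a root of x^4 - 774x^2 + 37249. This polynomial is irreducible over Q: it has no rational root (each ±√97 ± √290 is irrational), and any factorization into two quadratics over Q would force √(28130) ∈ Q (pairing opposite roots) or √97, √290 ∈ Q (other pairings), all impossible. Hence [Q(γ):Q] = 4 = [Q(√97, √290):Q], so Q(γ) = Q(√97, √290).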